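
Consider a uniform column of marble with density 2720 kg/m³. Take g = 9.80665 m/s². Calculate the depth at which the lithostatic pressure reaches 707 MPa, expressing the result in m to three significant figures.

h = P/(ρg) = 707 MPa / (2720 kg/m³ × 9.80665 m/s²) = 7.070×10^8 Pa / 26674 Pa/m = 26505 m

26500 m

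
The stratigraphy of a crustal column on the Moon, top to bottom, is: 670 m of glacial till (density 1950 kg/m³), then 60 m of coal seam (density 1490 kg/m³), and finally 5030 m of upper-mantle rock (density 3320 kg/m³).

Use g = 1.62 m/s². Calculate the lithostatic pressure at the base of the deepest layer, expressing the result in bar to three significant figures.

glacial till: 1950 kg/m³ × 1.62 m/s² × 670 m = 2.117×10^6 Pa = 21.17 bar
coal seam: 1490 kg/m³ × 1.62 m/s² × 60 m = 1.448×10^5 Pa = 1.448 bar
upper-mantle rock: 3320 kg/m³ × 1.62 m/s² × 5030 m = 2.705×10^7 Pa = 270.5 bar
Total = 21.17 + 1.448 + 270.5 = 293.15 bar

293 bar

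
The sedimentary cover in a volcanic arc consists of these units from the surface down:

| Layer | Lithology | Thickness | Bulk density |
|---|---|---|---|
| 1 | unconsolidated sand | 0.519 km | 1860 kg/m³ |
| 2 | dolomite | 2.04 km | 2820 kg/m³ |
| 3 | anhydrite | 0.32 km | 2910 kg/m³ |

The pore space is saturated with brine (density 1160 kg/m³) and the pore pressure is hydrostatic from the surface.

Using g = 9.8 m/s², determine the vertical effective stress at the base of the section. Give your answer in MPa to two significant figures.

42 MPa

Overburden (lithostatic) stress σ_v:
unconsolidated sand: 1860 kg/m³ × 9.8 m/s² × 519 m = 9.460×10^6 Pa = 9.460 MPa
dolomite: 2820 kg/m³ × 9.8 m/s² × 2040 m = 5.638×10^7 Pa = 56.38 MPa
anhydrite: 2910 kg/m³ × 9.8 m/s² × 320 m = 9.126×10^6 Pa = 9.126 MPa
Total = 9.460 + 56.38 + 9.126 = 74.964 MPa
Pore pressure P_p = 1160 kg/m³ × 9.8 m/s² × 2879 m = 3.273×10^7 Pa = 32.73 MPa
Effective stress σ' = σ_v − P_p = 74.96 − 32.73 = 42.235 MPa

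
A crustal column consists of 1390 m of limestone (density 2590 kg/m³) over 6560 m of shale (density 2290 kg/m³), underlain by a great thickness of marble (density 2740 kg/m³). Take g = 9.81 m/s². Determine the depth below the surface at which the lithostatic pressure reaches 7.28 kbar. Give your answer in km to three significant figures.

28.2 km

Pressure at base of upper layers: 2590×9.81×1390 + 2290×9.81×6560 = 1.827×10^8 Pa = 1.827 kbar
Remaining pressure to be supplied by marble: 7.280×10^8 − 1.827×10^8 = 5.453×10^8 Pa
Additional depth in marble = 5.453×10^8 Pa / (2740 kg/m³ × 9.81 m/s²) = 20287 m
Total depth = 7950 m + 20287 m = 28237 m
= 28.237 km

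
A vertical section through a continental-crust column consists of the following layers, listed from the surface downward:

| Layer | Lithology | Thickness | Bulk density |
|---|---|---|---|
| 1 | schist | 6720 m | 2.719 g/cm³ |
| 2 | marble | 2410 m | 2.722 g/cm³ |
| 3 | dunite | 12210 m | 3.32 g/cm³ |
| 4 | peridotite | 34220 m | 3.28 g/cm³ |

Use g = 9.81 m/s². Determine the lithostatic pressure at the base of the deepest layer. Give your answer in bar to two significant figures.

schist: 2719 kg/m³ × 9.81 m/s² × 6720 m = 1.792×10^8 Pa = 1792 bar
marble: 2722 kg/m³ × 9.81 m/s² × 2410 m = 6.435×10^7 Pa = 643.5 bar
dunite: 3320 kg/m³ × 9.81 m/s² × 12210 m = 3.977×10^8 Pa = 3977 bar
peridotite: 3280 kg/m³ × 9.81 m/s² × 34220 m = 1.101×10^9 Pa = 11011 bar
Total = 1792 + 643.5 + 3977 + 11011 = 17424 bar

17000 bar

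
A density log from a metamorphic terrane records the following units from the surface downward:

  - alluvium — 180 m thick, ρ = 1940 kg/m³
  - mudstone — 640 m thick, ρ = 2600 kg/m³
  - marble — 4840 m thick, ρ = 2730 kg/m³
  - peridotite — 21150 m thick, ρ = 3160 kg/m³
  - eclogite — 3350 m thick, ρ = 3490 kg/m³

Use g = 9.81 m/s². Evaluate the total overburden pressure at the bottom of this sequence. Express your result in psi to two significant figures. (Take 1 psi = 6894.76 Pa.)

alluvium: 1940 kg/m³ × 9.81 m/s² × 180 m = 3.426×10^6 Pa = 496.8 psi
mudstone: 2600 kg/m³ × 9.81 m/s² × 640 m = 1.632×10^7 Pa = 2368 psi
marble: 2730 kg/m³ × 9.81 m/s² × 4840 m = 1.296×10^8 Pa = 18800 psi
peridotite: 3160 kg/m³ × 9.81 m/s² × 21150 m = 6.556×10^8 Pa = 95093 psi
eclogite: 3490 kg/m³ × 9.81 m/s² × 3350 m = 1.147×10^8 Pa = 16635 psi
Total = 496.8 + 2368 + 18800 + 95093 + 16635 = 1.3339×10^5 psi

130000 psi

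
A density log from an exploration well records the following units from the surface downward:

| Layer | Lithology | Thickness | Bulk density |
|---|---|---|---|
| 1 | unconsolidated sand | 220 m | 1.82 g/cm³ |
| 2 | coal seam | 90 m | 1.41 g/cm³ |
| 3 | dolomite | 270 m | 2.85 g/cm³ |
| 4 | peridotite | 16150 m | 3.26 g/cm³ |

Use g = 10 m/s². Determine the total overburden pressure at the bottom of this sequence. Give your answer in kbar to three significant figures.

unconsolidated sand: 1820 kg/m³ × 10 m/s² × 220 m = 4.004×10^6 Pa = 0.04004 kbar
coal seam: 1410 kg/m³ × 10 m/s² × 90 m = 1.269×10^6 Pa = 0.01269 kbar
dolomite: 2850 kg/m³ × 10 m/s² × 270 m = 7.695×10^6 Pa = 0.07695 kbar
peridotite: 3260 kg/m³ × 10 m/s² × 16150 m = 5.265×10^8 Pa = 5.265 kbar
Total = 0.04004 + 0.01269 + 0.07695 + 5.265 = 5.3946 kbar

5.39 kbar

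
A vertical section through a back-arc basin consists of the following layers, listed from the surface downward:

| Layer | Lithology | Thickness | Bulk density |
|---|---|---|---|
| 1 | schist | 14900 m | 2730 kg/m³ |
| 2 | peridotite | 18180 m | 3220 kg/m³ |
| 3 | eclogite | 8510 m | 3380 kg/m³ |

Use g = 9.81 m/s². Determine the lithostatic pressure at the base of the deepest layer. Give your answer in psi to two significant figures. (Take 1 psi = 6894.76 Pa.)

schist: 2730 kg/m³ × 9.81 m/s² × 14900 m = 3.990×10^8 Pa = 57876 psi
peridotite: 3220 kg/m³ × 9.81 m/s² × 18180 m = 5.743×10^8 Pa = 83291 psi
eclogite: 3380 kg/m³ × 9.81 m/s² × 8510 m = 2.822×10^8 Pa = 40926 psi
Total = 57876 + 83291 + 40926 = 1.8209×10^5 psi

180000 psi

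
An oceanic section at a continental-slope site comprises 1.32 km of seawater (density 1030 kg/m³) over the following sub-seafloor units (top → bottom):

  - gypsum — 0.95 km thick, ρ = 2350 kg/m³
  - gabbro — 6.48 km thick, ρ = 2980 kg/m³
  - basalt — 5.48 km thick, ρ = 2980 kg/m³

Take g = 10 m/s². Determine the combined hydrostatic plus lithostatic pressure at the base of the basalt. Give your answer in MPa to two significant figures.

seawater: 1030 kg/m³ × 10 m/s² × 1320 m = 1.360×10^7 Pa = 13.60 MPa
gypsum: 2350 kg/m³ × 10 m/s² × 950 m = 2.232×10^7 Pa = 22.32 MPa
gabbro: 2980 kg/m³ × 10 m/s² × 6480 m = 1.931×10^8 Pa = 193.1 MPa
basalt: 2980 kg/m³ × 10 m/s² × 5480 m = 1.633×10^8 Pa = 163.3 MPa
Total = 13.60 + 22.32 + 193.1 + 163.3 = 392.33 MPa

390 MPa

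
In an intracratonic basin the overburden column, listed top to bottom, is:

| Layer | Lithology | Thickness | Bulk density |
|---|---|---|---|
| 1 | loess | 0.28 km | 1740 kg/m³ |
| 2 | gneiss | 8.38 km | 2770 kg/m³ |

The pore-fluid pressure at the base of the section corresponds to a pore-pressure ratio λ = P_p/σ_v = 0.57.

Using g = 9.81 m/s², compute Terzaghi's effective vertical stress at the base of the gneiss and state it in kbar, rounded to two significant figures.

1.0 kbar

Overburden (lithostatic) stress σ_v:
loess: 1740 kg/m³ × 9.81 m/s² × 280 m = 4.779×10^6 Pa = 4.779 MPa
gneiss: 2770 kg/m³ × 9.81 m/s² × 8380 m = 2.277×10^8 Pa = 227.7 MPa
Total = 4.779 + 227.7 = 232.50 MPa
Pore pressure P_p = λ·σ_v = 0.57 × 232.5 MPa = 132.5 MPa
Effective stress σ' = σ_v − P_p = 232.5 − 132.5 = 99.973 MPa = 0.99973 kbar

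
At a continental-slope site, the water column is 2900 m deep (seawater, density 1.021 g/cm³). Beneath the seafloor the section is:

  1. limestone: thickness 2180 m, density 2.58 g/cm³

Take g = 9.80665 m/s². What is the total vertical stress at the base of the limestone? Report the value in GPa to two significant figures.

seawater: 1021 kg/m³ × 9.80665 m/s² × 2900 m = 2.904×10^7 Pa = 0.02904 GPa
limestone: 2580 kg/m³ × 9.80665 m/s² × 2180 m = 5.516×10^7 Pa = 0.05516 GPa
Total = 0.02904 + 0.05516 = 0.084193 GPa

0.084 GPa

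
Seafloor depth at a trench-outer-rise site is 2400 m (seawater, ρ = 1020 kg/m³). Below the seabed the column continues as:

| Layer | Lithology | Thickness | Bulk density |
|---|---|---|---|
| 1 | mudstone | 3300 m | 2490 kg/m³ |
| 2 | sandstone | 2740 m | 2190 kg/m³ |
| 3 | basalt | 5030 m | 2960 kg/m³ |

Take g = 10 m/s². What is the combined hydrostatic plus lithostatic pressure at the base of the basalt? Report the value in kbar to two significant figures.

seawater: 1020 kg/m³ × 10 m/s² × 2400 m = 2.448×10^7 Pa = 0.2448 kbar
mudstone: 2490 kg/m³ × 10 m/s² × 3300 m = 8.217×10^7 Pa = 0.8217 kbar
sandstone: 2190 kg/m³ × 10 m/s² × 2740 m = 6.001×10^7 Pa = 0.6001 kbar
basalt: 2960 kg/m³ × 10 m/s² × 5030 m = 1.489×10^8 Pa = 1.489 kbar
Total = 0.2448 + 0.8217 + 0.6001 + 1.489 = 3.1554 kbar

3.2 kbar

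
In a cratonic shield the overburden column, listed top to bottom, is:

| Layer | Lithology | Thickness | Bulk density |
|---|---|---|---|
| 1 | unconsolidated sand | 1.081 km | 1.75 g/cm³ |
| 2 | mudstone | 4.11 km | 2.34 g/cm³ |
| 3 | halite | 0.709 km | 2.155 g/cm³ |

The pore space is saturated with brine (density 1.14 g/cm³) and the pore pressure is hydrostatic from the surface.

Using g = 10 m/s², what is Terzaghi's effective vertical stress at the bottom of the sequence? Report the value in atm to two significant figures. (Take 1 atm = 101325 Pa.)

Overburden (lithostatic) stress σ_v:
unconsolidated sand: 1750 kg/m³ × 10 m/s² × 1081 m = 1.892×10^7 Pa = 18.92 MPa
mudstone: 2340 kg/m³ × 10 m/s² × 4110 m = 9.617×10^7 Pa = 96.17 MPa
halite: 2155 kg/m³ × 10 m/s² × 709 m = 1.528×10^7 Pa = 15.28 MPa
Total = 18.92 + 96.17 + 15.28 = 130.37 MPa
Pore pressure P_p = 1140 kg/m³ × 10 m/s² × 5900 m = 6.726×10^7 Pa = 67.26 MPa
Effective stress σ' = σ_v − P_p = 130.4 − 67.26 = 63.110 MPa = 622.85 atm

620 atm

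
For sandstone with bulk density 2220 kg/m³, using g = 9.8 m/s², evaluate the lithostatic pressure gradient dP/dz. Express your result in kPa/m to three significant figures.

dP/dz = ρg = 2220 kg/m³ × 9.8 m/s² = 21756 Pa/m
= 21756 Pa/m × (1 kPa/m / 1000.0 Pa/m) = 21.756 kPa/m

21.8 kPa/m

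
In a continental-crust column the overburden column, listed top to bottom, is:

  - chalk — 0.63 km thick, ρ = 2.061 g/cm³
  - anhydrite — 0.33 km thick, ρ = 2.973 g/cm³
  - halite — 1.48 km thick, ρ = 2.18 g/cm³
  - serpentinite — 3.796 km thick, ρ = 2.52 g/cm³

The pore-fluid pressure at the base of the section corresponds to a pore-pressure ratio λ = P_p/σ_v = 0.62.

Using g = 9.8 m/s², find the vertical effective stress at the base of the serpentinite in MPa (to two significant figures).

Overburden (lithostatic) stress σ_v:
chalk: 2061 kg/m³ × 9.8 m/s² × 630 m = 1.272×10^7 Pa = 12.72 MPa
anhydrite: 2973 kg/m³ × 9.8 m/s² × 330 m = 9.615×10^6 Pa = 9.615 MPa
halite: 2180 kg/m³ × 9.8 m/s² × 1480 m = 3.162×10^7 Pa = 31.62 MPa
serpentinite: 2520 kg/m³ × 9.8 m/s² × 3796 m = 9.375×10^7 Pa = 93.75 MPa
Total = 12.72 + 9.615 + 31.62 + 93.75 = 147.70 MPa
Pore pressure P_p = λ·σ_v = 0.62 × 147.7 MPa = 91.58 MPa
Effective stress σ' = σ_v − P_p = 147.7 − 91.58 = 56.128 MPa

56 MPa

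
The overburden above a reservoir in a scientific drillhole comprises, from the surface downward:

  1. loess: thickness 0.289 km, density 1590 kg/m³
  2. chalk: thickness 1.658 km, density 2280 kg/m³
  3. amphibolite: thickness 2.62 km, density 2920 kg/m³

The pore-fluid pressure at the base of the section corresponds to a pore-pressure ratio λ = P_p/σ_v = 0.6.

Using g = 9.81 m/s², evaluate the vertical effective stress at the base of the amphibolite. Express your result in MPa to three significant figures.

46.7 MPa

Overburden (lithostatic) stress σ_v:
loess: 1590 kg/m³ × 9.81 m/s² × 289 m = 4.508×10^6 Pa = 4.508 MPa
chalk: 2280 kg/m³ × 9.81 m/s² × 1658 m = 3.708×10^7 Pa = 37.08 MPa
amphibolite: 2920 kg/m³ × 9.81 m/s² × 2620 m = 7.505×10^7 Pa = 75.05 MPa
Total = 4.508 + 37.08 + 75.05 = 116.64 MPa
Pore pressure P_p = λ·σ_v = 0.6 × 116.6 MPa = 69.99 MPa
Effective stress σ' = σ_v − P_p = 116.6 − 69.99 = 46.657 MPa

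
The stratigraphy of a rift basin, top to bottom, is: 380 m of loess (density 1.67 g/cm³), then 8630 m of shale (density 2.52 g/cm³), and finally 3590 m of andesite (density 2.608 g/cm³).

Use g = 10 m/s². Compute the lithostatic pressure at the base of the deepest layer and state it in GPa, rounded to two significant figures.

0.32 GPa

loess: 1670 kg/m³ × 10 m/s² × 380 m = 6.346×10^6 Pa = 6.346×10^-3 GPa
shale: 2520 kg/m³ × 10 m/s² × 8630 m = 2.175×10^8 Pa = 0.2175 GPa
andesite: 2608 kg/m³ × 10 m/s² × 3590 m = 9.363×10^7 Pa = 0.09363 GPa
Total = 6.346×10^-3 + 0.2175 + 0.09363 = 0.31745 GPa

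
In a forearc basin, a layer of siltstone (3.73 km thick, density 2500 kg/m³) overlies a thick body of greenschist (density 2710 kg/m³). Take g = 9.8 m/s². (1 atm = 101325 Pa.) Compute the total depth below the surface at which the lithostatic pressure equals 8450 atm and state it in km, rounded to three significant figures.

32.5 km

Pressure at base of upper layers: 2500×9.8×3730 = 9.139×10^7 Pa = 901.9 atm
Remaining pressure to be supplied by greenschist: 8.562×10^8 − 9.139×10^7 = 7.648×10^8 Pa
Additional depth in greenschist = 7.648×10^8 Pa / (2710 kg/m³ × 9.8 m/s²) = 28798 m
Total depth = 3730 m + 28798 m = 32528 m
= 32.528 km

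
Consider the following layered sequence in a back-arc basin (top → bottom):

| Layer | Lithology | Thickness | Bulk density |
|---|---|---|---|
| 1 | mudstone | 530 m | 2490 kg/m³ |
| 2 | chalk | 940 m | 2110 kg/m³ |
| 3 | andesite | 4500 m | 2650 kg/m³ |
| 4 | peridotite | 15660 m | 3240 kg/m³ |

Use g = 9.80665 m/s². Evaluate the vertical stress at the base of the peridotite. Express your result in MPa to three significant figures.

mudstone: 2490 kg/m³ × 9.80665 m/s² × 530 m = 1.294×10^7 Pa = 12.94 MPa
chalk: 2110 kg/m³ × 9.80665 m/s² × 940 m = 1.945×10^7 Pa = 19.45 MPa
andesite: 2650 kg/m³ × 9.80665 m/s² × 4500 m = 1.169×10^8 Pa = 116.9 MPa
peridotite: 3240 kg/m³ × 9.80665 m/s² × 15660 m = 4.976×10^8 Pa = 497.6 MPa
Total = 12.94 + 19.45 + 116.9 + 497.6 = 646.91 MPa

647 MPa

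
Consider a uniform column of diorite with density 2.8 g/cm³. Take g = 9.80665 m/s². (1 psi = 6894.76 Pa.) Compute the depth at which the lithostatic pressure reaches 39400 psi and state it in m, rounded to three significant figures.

9890 m

h = P/(ρg) = 39400 psi / (2800 kg/m³ × 9.80665 m/s²) = 2.717×10^8 Pa / 27459 Pa/m = 9893.2 m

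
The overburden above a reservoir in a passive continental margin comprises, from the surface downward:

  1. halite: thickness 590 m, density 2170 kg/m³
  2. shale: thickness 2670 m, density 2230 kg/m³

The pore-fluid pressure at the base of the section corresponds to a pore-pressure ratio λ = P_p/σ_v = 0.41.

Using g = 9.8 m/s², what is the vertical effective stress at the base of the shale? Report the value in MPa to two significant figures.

Overburden (lithostatic) stress σ_v:
halite: 2170 kg/m³ × 9.8 m/s² × 590 m = 1.255×10^7 Pa = 12.55 MPa
shale: 2230 kg/m³ × 9.8 m/s² × 2670 m = 5.835×10^7 Pa = 58.35 MPa
Total = 12.55 + 58.35 = 70.897 MPa
Pore pressure P_p = λ·σ_v = 0.41 × 70.90 MPa = 29.07 MPa
Effective stress σ' = σ_v − P_p = 70.90 − 29.07 = 41.829 MPa

42 MPa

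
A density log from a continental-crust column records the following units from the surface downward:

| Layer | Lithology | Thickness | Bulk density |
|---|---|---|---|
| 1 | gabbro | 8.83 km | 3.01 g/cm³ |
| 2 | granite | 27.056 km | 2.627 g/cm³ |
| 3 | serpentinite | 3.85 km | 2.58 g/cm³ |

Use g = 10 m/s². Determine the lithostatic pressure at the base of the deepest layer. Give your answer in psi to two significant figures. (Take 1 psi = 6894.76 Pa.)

gabbro: 3010 kg/m³ × 10 m/s² × 8830 m = 2.658×10^8 Pa = 38549 psi
granite: 2627 kg/m³ × 10 m/s² × 27056 m = 7.108×10^8 Pa = 1.031×10^5 psi
serpentinite: 2580 kg/m³ × 10 m/s² × 3850 m = 9.933×10^7 Pa = 14407 psi
Total = 38549 + 1.031×10^5 + 14407 = 1.5604×10^5 psi

160000 psi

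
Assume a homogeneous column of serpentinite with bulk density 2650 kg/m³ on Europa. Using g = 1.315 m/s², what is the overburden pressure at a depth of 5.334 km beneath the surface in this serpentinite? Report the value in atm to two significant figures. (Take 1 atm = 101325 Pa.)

180 atm

serpentinite: 2650 kg/m³ × 1.315 m/s² × 5334 m = 1.859×10^7 Pa = 183.4 atm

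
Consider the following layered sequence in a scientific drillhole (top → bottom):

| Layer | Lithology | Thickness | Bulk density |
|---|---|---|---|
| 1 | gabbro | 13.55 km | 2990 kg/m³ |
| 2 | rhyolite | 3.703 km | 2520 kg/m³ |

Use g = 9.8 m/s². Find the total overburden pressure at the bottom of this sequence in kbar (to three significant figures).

4.88 kbar

gabbro: 2990 kg/m³ × 9.8 m/s² × 13550 m = 3.970×10^8 Pa = 3.970 kbar
rhyolite: 2520 kg/m³ × 9.8 m/s² × 3703 m = 9.145×10^7 Pa = 0.9145 kbar
Total = 3.970 + 0.9145 = 4.8849 kbar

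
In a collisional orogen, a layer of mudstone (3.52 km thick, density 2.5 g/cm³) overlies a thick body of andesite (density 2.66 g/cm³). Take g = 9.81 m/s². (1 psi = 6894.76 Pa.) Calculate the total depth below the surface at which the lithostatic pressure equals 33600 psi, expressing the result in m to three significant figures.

9090 m

Pressure at base of upper layers: 2500×9.81×3520 = 8.633×10^7 Pa = 12521 psi
Remaining pressure to be supplied by andesite: 2.317×10^8 − 8.633×10^7 = 1.453×10^8 Pa
Additional depth in andesite = 1.453×10^8 Pa / (2660 kg/m³ × 9.81 m/s²) = 5569.6 m
Total depth = 3520 m + 5569.6 m = 9089.6 m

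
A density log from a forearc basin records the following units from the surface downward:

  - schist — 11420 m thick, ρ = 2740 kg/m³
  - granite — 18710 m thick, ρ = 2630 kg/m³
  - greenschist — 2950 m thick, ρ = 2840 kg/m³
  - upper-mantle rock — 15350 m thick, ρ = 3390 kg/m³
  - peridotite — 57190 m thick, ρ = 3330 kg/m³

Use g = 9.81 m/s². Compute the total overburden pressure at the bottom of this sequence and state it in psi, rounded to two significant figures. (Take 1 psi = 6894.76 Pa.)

470000 psi

schist: 2740 kg/m³ × 9.81 m/s² × 11420 m = 3.070×10^8 Pa = 44521 psi
granite: 2630 kg/m³ × 9.81 m/s² × 18710 m = 4.827×10^8 Pa = 70013 psi
greenschist: 2840 kg/m³ × 9.81 m/s² × 2950 m = 8.219×10^7 Pa = 11920 psi
upper-mantle rock: 3390 kg/m³ × 9.81 m/s² × 15350 m = 5.105×10^8 Pa = 74039 psi
peridotite: 3330 kg/m³ × 9.81 m/s² × 57190 m = 1.868×10^9 Pa = 2.710×10^5 psi
Total = 44521 + 70013 + 11920 + 74039 + 2.710×10^5 = 4.7146×10^5 psi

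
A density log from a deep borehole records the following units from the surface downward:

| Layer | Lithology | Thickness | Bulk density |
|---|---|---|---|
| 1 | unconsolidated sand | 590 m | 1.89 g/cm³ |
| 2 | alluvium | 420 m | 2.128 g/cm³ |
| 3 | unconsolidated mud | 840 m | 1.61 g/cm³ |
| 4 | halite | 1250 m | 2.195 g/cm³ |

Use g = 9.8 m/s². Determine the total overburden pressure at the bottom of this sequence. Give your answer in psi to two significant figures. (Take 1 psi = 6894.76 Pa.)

unconsolidated sand: 1890 kg/m³ × 9.8 m/s² × 590 m = 1.093×10^7 Pa = 1585 psi
alluvium: 2128 kg/m³ × 9.8 m/s² × 420 m = 8.759×10^6 Pa = 1270 psi
unconsolidated mud: 1610 kg/m³ × 9.8 m/s² × 840 m = 1.325×10^7 Pa = 1922 psi
halite: 2195 kg/m³ × 9.8 m/s² × 1250 m = 2.689×10^7 Pa = 3900 psi
Total = 1585 + 1270 + 1922 + 3900 = 8677.5 psi

8700 psi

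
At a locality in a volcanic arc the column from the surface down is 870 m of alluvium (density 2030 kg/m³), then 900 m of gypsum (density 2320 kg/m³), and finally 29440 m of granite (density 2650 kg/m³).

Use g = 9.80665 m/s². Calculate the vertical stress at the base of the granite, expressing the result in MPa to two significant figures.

800 MPa

alluvium: 2030 kg/m³ × 9.80665 m/s² × 870 m = 1.732×10^7 Pa = 17.32 MPa
gypsum: 2320 kg/m³ × 9.80665 m/s² × 900 m = 2.048×10^7 Pa = 20.48 MPa
granite: 2650 kg/m³ × 9.80665 m/s² × 29440 m = 7.651×10^8 Pa = 765.1 MPa
Total = 17.32 + 20.48 + 765.1 = 802.87 MPa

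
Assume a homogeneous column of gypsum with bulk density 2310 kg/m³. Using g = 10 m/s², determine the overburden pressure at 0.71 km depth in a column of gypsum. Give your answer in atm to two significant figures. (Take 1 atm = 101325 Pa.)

160 atm

gypsum: 2310 kg/m³ × 10 m/s² × 710 m = 1.640×10^7 Pa = 161.9 atm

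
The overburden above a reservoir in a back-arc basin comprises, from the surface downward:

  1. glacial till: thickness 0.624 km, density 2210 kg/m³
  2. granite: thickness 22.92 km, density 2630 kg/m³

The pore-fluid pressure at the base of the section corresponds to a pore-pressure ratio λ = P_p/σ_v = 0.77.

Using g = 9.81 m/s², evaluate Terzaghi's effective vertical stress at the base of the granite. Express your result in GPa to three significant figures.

Overburden (lithostatic) stress σ_v:
glacial till: 2210 kg/m³ × 9.81 m/s² × 624 m = 1.353×10^7 Pa = 13.53 MPa
granite: 2630 kg/m³ × 9.81 m/s² × 22920 m = 5.913×10^8 Pa = 591.3 MPa
Total = 13.53 + 591.3 = 604.87 MPa
Pore pressure P_p = λ·σ_v = 0.77 × 604.9 MPa = 465.8 MPa
Effective stress σ' = σ_v − P_p = 604.9 − 465.8 = 139.12 MPa = 0.13912 GPa

0.139 GPa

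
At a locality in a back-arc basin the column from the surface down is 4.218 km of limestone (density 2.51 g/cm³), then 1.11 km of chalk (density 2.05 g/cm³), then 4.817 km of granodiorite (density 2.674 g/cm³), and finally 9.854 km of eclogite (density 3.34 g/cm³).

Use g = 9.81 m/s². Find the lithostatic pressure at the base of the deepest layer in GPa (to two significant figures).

0.58 GPa

limestone: 2510 kg/m³ × 9.81 m/s² × 4218 m = 1.039×10^8 Pa = 0.1039 GPa
chalk: 2050 kg/m³ × 9.81 m/s² × 1110 m = 2.232×10^7 Pa = 0.02232 GPa
granodiorite: 2674 kg/m³ × 9.81 m/s² × 4817 m = 1.264×10^8 Pa = 0.1264 GPa
eclogite: 3340 kg/m³ × 9.81 m/s² × 9854 m = 3.229×10^8 Pa = 0.3229 GPa
Total = 0.1039 + 0.02232 + 0.1264 + 0.3229 = 0.57541 GPa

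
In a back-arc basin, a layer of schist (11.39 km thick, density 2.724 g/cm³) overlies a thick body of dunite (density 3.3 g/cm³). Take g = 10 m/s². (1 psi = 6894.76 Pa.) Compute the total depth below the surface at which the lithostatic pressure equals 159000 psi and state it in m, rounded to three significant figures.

Pressure at base of upper layers: 2724×10×11390 = 3.103×10^8 Pa = 45000 psi
Remaining pressure to be supplied by dunite: 1.096×10^9 − 3.103×10^8 = 7.860×10^8 Pa
Additional depth in dunite = 7.860×10^8 Pa / (3300 kg/m³ × 10 m/s²) = 23818 m
Total depth = 11390 m + 23818 m = 35208 m

35200 m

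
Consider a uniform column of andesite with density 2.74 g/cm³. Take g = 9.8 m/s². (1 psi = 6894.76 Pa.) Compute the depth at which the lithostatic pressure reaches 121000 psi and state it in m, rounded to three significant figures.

31100 m

h = P/(ρg) = 121000 psi / (2740 kg/m³ × 9.8 m/s²) = 8.343×10^8 Pa / 26852 Pa/m = 31069 m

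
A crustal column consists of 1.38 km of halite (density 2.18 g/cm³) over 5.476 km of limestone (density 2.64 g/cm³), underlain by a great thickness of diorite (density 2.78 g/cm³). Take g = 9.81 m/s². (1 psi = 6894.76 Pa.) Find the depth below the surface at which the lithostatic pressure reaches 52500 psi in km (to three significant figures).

13.8 km

Pressure at base of upper layers: 2180×9.81×1380 + 2640×9.81×5476 = 1.713×10^8 Pa = 24850 psi
Remaining pressure to be supplied by diorite: 3.620×10^8 − 1.713×10^8 = 1.906×10^8 Pa
Additional depth in diorite = 1.906×10^8 Pa / (2780 kg/m³ × 9.81 m/s²) = 6990.5 m
Total depth = 6856 m + 6990.5 m = 13846 m
= 13.846 km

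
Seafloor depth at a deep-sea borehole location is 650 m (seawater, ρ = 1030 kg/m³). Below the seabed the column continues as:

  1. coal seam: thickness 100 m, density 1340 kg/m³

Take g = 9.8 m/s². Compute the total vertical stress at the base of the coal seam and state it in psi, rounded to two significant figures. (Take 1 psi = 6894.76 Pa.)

1100 psi

seawater: 1030 kg/m³ × 9.8 m/s² × 650 m = 6.561×10^6 Pa = 951.6 psi
coal seam: 1340 kg/m³ × 9.8 m/s² × 100 m = 1.313×10^6 Pa = 190.5 psi
Total = 951.6 + 190.5 = 1142.1 psi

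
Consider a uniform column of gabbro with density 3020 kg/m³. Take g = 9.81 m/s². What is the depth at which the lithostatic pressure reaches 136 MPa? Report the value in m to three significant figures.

4590 m

h = P/(ρg) = 136 MPa / (3020 kg/m³ × 9.81 m/s²) = 1.360×10^8 Pa / 29626 Pa/m = 4590.5 m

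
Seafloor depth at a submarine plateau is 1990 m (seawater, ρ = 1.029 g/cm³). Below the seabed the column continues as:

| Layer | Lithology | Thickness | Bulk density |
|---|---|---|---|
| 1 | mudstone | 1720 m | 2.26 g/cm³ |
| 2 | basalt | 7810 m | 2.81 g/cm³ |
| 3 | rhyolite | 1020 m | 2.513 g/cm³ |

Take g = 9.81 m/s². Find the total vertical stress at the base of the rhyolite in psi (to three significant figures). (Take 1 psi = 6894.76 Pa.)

43300 psi

seawater: 1029 kg/m³ × 9.81 m/s² × 1990 m = 2.009×10^7 Pa = 2914 psi
mudstone: 2260 kg/m³ × 9.81 m/s² × 1720 m = 3.813×10^7 Pa = 5531 psi
basalt: 2810 kg/m³ × 9.81 m/s² × 7810 m = 2.153×10^8 Pa = 31225 psi
rhyolite: 2513 kg/m³ × 9.81 m/s² × 1020 m = 2.515×10^7 Pa = 3647 psi
Total = 2914 + 5531 + 31225 + 3647 = 43317 psi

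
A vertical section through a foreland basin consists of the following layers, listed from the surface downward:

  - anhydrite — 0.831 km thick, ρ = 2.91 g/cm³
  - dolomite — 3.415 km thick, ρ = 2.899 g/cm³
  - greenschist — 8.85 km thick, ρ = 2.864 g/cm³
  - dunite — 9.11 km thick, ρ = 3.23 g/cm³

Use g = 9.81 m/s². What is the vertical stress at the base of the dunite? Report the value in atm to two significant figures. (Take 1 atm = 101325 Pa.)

anhydrite: 2910 kg/m³ × 9.81 m/s² × 831 m = 2.372×10^7 Pa = 234.1 atm
dolomite: 2899 kg/m³ × 9.81 m/s² × 3415 m = 9.712×10^7 Pa = 958.5 atm
greenschist: 2864 kg/m³ × 9.81 m/s² × 8850 m = 2.486×10^8 Pa = 2454 atm
dunite: 3230 kg/m³ × 9.81 m/s² × 9110 m = 2.887×10^8 Pa = 2849 atm
Total = 234.1 + 958.5 + 2454 + 2849 = 6495.5 atm

6500 atm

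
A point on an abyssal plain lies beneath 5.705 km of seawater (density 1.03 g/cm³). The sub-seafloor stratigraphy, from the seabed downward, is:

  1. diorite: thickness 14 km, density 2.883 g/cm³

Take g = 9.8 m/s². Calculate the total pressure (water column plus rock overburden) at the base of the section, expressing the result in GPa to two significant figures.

0.45 GPa

seawater: 1030 kg/m³ × 9.8 m/s² × 5705 m = 5.759×10^7 Pa = 0.05759 GPa
diorite: 2883 kg/m³ × 9.8 m/s² × 14000 m = 3.955×10^8 Pa = 0.3955 GPa
Total = 0.05759 + 0.3955 = 0.45313 GPa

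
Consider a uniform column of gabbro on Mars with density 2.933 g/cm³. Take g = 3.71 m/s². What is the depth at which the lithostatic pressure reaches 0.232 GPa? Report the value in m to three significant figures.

21300 m

h = P/(ρg) = 0.232 GPa / (2933 kg/m³ × 3.71 m/s²) = 2.320×10^8 Pa / 10881 Pa/m = 21321 m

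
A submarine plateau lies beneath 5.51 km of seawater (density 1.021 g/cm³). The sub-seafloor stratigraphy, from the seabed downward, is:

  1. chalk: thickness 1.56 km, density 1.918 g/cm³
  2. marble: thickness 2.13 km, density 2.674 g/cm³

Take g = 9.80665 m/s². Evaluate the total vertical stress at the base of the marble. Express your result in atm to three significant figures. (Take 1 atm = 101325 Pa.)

1390 atm

seawater: 1021 kg/m³ × 9.80665 m/s² × 5510 m = 5.517×10^7 Pa = 544.5 atm
chalk: 1918 kg/m³ × 9.80665 m/s² × 1560 m = 2.934×10^7 Pa = 289.6 atm
marble: 2674 kg/m³ × 9.80665 m/s² × 2130 m = 5.585×10^7 Pa = 551.2 atm
Total = 544.5 + 289.6 + 551.2 = 1385.3 atm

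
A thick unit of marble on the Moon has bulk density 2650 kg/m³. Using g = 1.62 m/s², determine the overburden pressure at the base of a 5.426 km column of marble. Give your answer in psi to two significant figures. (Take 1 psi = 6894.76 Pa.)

marble: 2650 kg/m³ × 1.62 m/s² × 5426 m = 2.329×10^7 Pa = 3378 psi

3400 psi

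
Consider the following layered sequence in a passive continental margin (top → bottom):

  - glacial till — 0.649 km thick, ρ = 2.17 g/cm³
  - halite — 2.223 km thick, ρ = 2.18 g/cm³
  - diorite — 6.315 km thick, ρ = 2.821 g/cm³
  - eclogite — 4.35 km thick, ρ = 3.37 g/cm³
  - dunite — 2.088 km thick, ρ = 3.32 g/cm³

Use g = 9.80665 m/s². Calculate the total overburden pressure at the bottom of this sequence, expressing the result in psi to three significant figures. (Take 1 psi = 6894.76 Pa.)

64900 psi

glacial till: 2170 kg/m³ × 9.80665 m/s² × 649 m = 1.381×10^7 Pa = 2003 psi
halite: 2180 kg/m³ × 9.80665 m/s² × 2223 m = 4.752×10^7 Pa = 6893 psi
diorite: 2821 kg/m³ × 9.80665 m/s² × 6315 m = 1.747×10^8 Pa = 25338 psi
eclogite: 3370 kg/m³ × 9.80665 m/s² × 4350 m = 1.438×10^8 Pa = 20851 psi
dunite: 3320 kg/m³ × 9.80665 m/s² × 2088 m = 6.798×10^7 Pa = 9860 psi
Total = 2003 + 6893 + 25338 + 20851 + 9860 = 64945 psi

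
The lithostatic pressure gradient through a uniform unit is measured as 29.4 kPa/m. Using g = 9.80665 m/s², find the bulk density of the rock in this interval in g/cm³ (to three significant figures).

3.00 g/cm³

ρ = (dP/dz)/g = 29.4 kPa/m / 9.80665 m/s² = 29400 Pa/m / 9.80665 m/s² = 2998.0 kg/m³
= 2.998 g/cm³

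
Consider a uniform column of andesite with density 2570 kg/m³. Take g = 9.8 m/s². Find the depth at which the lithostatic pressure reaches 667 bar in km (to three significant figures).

2.65 km

h = P/(ρg) = 667 bar / (2570 kg/m³ × 9.8 m/s²) = 6.670×10^7 Pa / 25186 Pa/m = 2648.3 m
= 2.6483 km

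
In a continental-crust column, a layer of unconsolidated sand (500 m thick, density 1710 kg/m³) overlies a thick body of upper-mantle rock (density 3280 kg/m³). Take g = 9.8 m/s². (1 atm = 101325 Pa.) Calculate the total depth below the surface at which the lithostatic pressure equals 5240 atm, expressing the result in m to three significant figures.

16800 m

Pressure at base of upper layers: 1710×9.8×500 = 8.379×10^6 Pa = 82.69 atm
Remaining pressure to be supplied by upper-mantle rock: 5.309×10^8 − 8.379×10^6 = 5.226×10^8 Pa
Additional depth in upper-mantle rock = 5.226×10^8 Pa / (3280 kg/m³ × 9.8 m/s²) = 16257 m
Total depth = 500 m + 16257 m = 16757 m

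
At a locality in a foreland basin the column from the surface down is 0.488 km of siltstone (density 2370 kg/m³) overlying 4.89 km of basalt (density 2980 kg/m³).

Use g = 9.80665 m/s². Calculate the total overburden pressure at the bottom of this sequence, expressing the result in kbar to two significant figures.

siltstone: 2370 kg/m³ × 9.80665 m/s² × 488 m = 1.134×10^7 Pa = 0.1134 kbar
basalt: 2980 kg/m³ × 9.80665 m/s² × 4890 m = 1.429×10^8 Pa = 1.429 kbar
Total = 0.1134 + 1.429 = 1.5425 kbar

1.5 kbar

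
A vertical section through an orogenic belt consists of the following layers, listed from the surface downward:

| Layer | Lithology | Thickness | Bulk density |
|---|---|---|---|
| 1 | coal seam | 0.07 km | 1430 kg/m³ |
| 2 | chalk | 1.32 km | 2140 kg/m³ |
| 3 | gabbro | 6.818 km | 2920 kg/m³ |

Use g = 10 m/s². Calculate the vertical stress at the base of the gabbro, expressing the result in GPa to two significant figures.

0.23 GPa

coal seam: 1430 kg/m³ × 10 m/s² × 70 m = 1.001×10^6 Pa = 1.001×10^-3 GPa
chalk: 2140 kg/m³ × 10 m/s² × 1320 m = 2.825×10^7 Pa = 0.02825 GPa
gabbro: 2920 kg/m³ × 10 m/s² × 6818 m = 1.991×10^8 Pa = 0.1991 GPa
Total = 1.001×10^-3 + 0.02825 + 0.1991 = 0.22833 GPa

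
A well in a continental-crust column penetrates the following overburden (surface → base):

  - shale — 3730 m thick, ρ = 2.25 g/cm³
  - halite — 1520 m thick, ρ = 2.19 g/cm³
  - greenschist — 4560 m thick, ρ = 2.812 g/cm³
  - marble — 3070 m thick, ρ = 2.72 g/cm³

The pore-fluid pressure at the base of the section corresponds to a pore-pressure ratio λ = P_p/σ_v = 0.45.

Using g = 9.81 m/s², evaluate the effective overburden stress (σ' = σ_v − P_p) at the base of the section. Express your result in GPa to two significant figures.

Overburden (lithostatic) stress σ_v:
shale: 2250 kg/m³ × 9.81 m/s² × 3730 m = 8.233×10^7 Pa = 82.33 MPa
halite: 2190 kg/m³ × 9.81 m/s² × 1520 m = 3.266×10^7 Pa = 32.66 MPa
greenschist: 2812 kg/m³ × 9.81 m/s² × 4560 m = 1.258×10^8 Pa = 125.8 MPa
marble: 2720 kg/m³ × 9.81 m/s² × 3070 m = 8.192×10^7 Pa = 81.92 MPa
Total = 82.33 + 32.66 + 125.8 + 81.92 = 322.69 MPa
Pore pressure P_p = λ·σ_v = 0.45 × 322.7 MPa = 145.2 MPa
Effective stress σ' = σ_v − P_p = 322.7 − 145.2 = 177.48 MPa = 0.17748 GPa

0.18 GPa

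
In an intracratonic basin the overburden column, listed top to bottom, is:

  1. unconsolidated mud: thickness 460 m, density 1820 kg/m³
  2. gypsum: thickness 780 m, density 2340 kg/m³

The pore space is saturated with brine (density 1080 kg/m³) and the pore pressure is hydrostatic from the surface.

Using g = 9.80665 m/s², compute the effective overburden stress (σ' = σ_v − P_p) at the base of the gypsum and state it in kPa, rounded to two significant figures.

13000 kPa

Overburden (lithostatic) stress σ_v:
unconsolidated mud: 1820 kg/m³ × 9.80665 m/s² × 460 m = 8.210×10^6 Pa = 8.210 MPa
gypsum: 2340 kg/m³ × 9.80665 m/s² × 780 m = 1.790×10^7 Pa = 17.90 MPa
Total = 8.210 + 17.90 = 26.109 MPa
Pore pressure P_p = 1080 kg/m³ × 9.80665 m/s² × 1240 m = 1.313×10^7 Pa = 13.13 MPa
Effective stress σ' = σ_v − P_p = 26.11 − 13.13 = 12.976 MPa = 12976 kPa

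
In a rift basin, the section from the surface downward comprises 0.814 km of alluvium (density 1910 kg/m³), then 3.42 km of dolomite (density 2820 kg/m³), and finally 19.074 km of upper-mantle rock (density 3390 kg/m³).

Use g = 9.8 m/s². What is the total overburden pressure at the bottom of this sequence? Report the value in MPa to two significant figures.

740 MPa

alluvium: 1910 kg/m³ × 9.8 m/s² × 814 m = 1.524×10^7 Pa = 15.24 MPa
dolomite: 2820 kg/m³ × 9.8 m/s² × 3420 m = 9.452×10^7 Pa = 94.52 MPa
upper-mantle rock: 3390 kg/m³ × 9.8 m/s² × 19074 m = 6.337×10^8 Pa = 633.7 MPa
Total = 15.24 + 94.52 + 633.7 = 743.43 MPa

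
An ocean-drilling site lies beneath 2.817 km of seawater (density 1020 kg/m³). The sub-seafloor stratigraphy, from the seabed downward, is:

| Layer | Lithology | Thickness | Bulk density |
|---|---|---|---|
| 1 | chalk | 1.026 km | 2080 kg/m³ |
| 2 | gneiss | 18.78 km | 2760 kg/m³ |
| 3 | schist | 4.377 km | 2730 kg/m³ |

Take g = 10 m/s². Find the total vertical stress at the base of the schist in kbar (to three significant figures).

seawater: 1020 kg/m³ × 10 m/s² × 2817 m = 2.873×10^7 Pa = 0.2873 kbar
chalk: 2080 kg/m³ × 10 m/s² × 1026 m = 2.134×10^7 Pa = 0.2134 kbar
gneiss: 2760 kg/m³ × 10 m/s² × 18780 m = 5.183×10^8 Pa = 5.183 kbar
schist: 2730 kg/m³ × 10 m/s² × 4377 m = 1.195×10^8 Pa = 1.195 kbar
Total = 0.2873 + 0.2134 + 5.183 + 1.195 = 6.8789 kbar

6.88 kbar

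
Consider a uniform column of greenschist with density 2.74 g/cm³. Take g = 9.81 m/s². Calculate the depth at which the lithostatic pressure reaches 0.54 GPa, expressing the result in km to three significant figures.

20.1 km

h = P/(ρg) = 0.54 GPa / (2740 kg/m³ × 9.81 m/s²) = 5.400×10^8 Pa / 26879 Pa/m = 20090 m
= 20.090 km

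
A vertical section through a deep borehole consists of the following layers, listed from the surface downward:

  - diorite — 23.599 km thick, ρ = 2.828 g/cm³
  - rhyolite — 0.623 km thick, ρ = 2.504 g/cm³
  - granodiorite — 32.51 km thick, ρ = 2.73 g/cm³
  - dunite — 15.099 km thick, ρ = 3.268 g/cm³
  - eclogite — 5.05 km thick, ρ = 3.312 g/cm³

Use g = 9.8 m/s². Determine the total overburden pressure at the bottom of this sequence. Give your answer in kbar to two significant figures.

22 kbar

diorite: 2828 kg/m³ × 9.8 m/s² × 23599 m = 6.540×10^8 Pa = 6.540 kbar
rhyolite: 2504 kg/m³ × 9.8 m/s² × 623 m = 1.529×10^7 Pa = 0.1529 kbar
granodiorite: 2730 kg/m³ × 9.8 m/s² × 32510 m = 8.698×10^8 Pa = 8.698 kbar
dunite: 3268 kg/m³ × 9.8 m/s² × 15099 m = 4.836×10^8 Pa = 4.836 kbar
eclogite: 3312 kg/m³ × 9.8 m/s² × 5050 m = 1.639×10^8 Pa = 1.639 kbar
Total = 6.540 + 0.1529 + 8.698 + 4.836 + 1.639 = 21.866 kbar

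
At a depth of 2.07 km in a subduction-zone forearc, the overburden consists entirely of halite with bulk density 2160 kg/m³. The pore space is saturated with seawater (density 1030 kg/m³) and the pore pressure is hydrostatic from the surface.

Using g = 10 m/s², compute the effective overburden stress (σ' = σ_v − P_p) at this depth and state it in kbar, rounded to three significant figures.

Overburden (lithostatic) stress σ_v:
halite: 2160 kg/m³ × 10 m/s² × 2070 m = 4.471×10^7 Pa = 44.71 MPa
Pore pressure P_p = 1030 kg/m³ × 10 m/s² × 2070 m = 2.132×10^7 Pa = 21.32 MPa
Effective stress σ' = σ_v − P_p = 44.71 − 21.32 = 23.391 MPa = 0.23391 kbar

0.234 kbar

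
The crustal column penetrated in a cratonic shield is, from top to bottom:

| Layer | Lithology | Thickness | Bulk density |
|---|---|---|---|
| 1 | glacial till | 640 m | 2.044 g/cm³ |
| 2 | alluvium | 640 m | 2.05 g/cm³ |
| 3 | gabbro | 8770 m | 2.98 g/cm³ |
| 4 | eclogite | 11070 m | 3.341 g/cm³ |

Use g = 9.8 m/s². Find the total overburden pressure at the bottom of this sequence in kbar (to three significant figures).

6.44 kbar

glacial till: 2044 kg/m³ × 9.8 m/s² × 640 m = 1.282×10^7 Pa = 0.1282 kbar
alluvium: 2050 kg/m³ × 9.8 m/s² × 640 m = 1.286×10^7 Pa = 0.1286 kbar
gabbro: 2980 kg/m³ × 9.8 m/s² × 8770 m = 2.561×10^8 Pa = 2.561 kbar
eclogite: 3341 kg/m³ × 9.8 m/s² × 11070 m = 3.625×10^8 Pa = 3.625 kbar
Total = 0.1282 + 0.1286 + 2.561 + 3.625 = 6.4425 kbar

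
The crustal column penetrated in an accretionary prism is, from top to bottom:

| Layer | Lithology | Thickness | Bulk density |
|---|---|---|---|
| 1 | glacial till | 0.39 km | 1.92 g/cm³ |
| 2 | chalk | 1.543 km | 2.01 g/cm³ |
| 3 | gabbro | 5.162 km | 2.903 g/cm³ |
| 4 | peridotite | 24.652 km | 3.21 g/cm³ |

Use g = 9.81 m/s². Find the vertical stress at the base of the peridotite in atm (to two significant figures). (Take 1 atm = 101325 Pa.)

glacial till: 1920 kg/m³ × 9.81 m/s² × 390 m = 7.346×10^6 Pa = 72.50 atm
chalk: 2010 kg/m³ × 9.81 m/s² × 1543 m = 3.043×10^7 Pa = 300.3 atm
gabbro: 2903 kg/m³ × 9.81 m/s² × 5162 m = 1.470×10^8 Pa = 1451 atm
peridotite: 3210 kg/m³ × 9.81 m/s² × 24652 m = 7.763×10^8 Pa = 7661 atm
Total = 72.50 + 300.3 + 1451 + 7661 = 9485.0 atm

9500 atm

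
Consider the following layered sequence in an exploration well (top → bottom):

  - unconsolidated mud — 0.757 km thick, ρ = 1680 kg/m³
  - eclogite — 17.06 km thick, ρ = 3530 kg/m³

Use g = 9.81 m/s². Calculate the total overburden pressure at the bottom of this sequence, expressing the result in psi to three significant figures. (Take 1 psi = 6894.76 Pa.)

87500 psi

unconsolidated mud: 1680 kg/m³ × 9.81 m/s² × 757 m = 1.248×10^7 Pa = 1809 psi
eclogite: 3530 kg/m³ × 9.81 m/s² × 17060 m = 5.908×10^8 Pa = 85685 psi
Total = 1809 + 85685 = 87494 psi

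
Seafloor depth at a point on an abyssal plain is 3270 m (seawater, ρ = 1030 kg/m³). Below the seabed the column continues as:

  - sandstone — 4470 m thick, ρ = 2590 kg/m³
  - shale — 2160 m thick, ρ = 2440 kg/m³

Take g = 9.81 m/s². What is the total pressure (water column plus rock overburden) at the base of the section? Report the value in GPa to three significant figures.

0.198 GPa

seawater: 1030 kg/m³ × 9.81 m/s² × 3270 m = 3.304×10^7 Pa = 0.03304 GPa
sandstone: 2590 kg/m³ × 9.81 m/s² × 4470 m = 1.136×10^8 Pa = 0.1136 GPa
shale: 2440 kg/m³ × 9.81 m/s² × 2160 m = 5.170×10^7 Pa = 0.05170 GPa
Total = 0.03304 + 0.1136 + 0.05170 = 0.19832 GPa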